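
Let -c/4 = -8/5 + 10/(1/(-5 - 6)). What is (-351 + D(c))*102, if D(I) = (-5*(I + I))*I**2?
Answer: -2268364853322/25 ≈ -9.0735e+10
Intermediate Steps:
c = 2232/5 (c = -4*(-8/5 + 10/(1/(-5 - 6))) = -4*(-8*1/5 + 10/(1/(-11))) = -4*(-8/5 + 10/(-1/11)) = -4*(-8/5 + 10*(-11)) = -4*(-8/5 - 110) = -4*(-558/5) = 2232/5 ≈ 446.40)
D(I) = -10*I**3 (D(I) = (-10*I)*I**2 = -10*I**3)
(-351 + D(c))*102 = (-351 - 10*(2232/5)**3)*102 = (-351 - 10*11119431168/125)*102 = (-351 - 22238862336/25)*102 = -22238871111/25*102 = -2268364853322/25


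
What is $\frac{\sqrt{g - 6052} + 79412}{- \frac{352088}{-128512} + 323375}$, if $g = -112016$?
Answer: $\frac{1275674368}{5194740011} + \frac{32128 i \sqrt{29517}}{5194740011} \approx 0.24557 + 0.0010626 i$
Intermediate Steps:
$\frac{\sqrt{g - 6052} + 79412}{- \frac{352088}{-128512} + 323375} = \frac{\sqrt{-112016 - 6052} + 79412}{- \frac{352088}{-128512} + 323375} = \frac{\sqrt{-118068} + 79412}{\left(-352088\right) \left(- \frac{1}{128512}\right) + 323375} = \frac{2 i \sqrt{29517} + 79412}{\frac{44011}{16064} + 323375} = \frac{79412 + 2 i \sqrt{29517}}{\frac{5194740011}{16064}} = \left(79412 + 2 i \sqrt{29517}\right) \frac{16064}{5194740011} = \frac{1275674368}{5194740011} + \frac{32128 i \sqrt{29517}}{5194740011}$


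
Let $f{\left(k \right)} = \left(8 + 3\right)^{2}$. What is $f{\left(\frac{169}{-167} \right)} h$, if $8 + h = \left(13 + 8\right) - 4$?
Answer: $1089$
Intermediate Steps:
$f{\left(k \right)} = 121$ ($f{\left(k \right)} = 11^{2} = 121$)
$h = 9$ ($h = -8 + \left(\left(13 + 8\right) - 4\right) = -8 + \left(21 - 4\right) = -8 + 17 = 9$)
$f{\left(\frac{169}{-167} \right)} h = 121 \cdot 9 = 1089$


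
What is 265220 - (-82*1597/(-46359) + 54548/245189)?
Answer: 3014646005951182/11366716851 ≈ 2.6522e+5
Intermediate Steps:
265220 - (-82*1597/(-46359) + 54548/245189) = 265220 - (-130954*(-1/46359) + 54548*(1/245189)) = 265220 - (130954/46359 + 54548/245189) = 265220 - 1*34637271038/11366716851 = 265220 - 34637271038/11366716851 = 3014646005951182/11366716851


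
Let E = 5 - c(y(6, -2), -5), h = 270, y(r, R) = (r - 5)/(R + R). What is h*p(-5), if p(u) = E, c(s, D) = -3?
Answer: 2160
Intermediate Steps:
y(r, R) = (-5 + r)/(2*R) (y(r, R) = (-5 + r)/((2*R)) = (-5 + r)*(1/(2*R)) = (-5 + r)/(2*R))
E = 8 (E = 5 - 1*(-3) = 5 + 3 = 8)
p(u) = 8
h*p(-5) = 270*8 = 2160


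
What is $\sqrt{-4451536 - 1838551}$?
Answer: $i \sqrt{6290087} \approx 2508.0 i$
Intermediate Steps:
$\sqrt{-4451536 - 1838551} = \sqrt{-6290087} = i \sqrt{6290087}$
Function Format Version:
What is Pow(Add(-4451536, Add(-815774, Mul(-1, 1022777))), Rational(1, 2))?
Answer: Mul(I, Pow(6290087, Rational(1, 2))) ≈ Mul(2508.0, I)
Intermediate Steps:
Pow(Add(-4451536, Add(-815774, Mul(-1, 1022777))), Rational(1, 2)) = Pow(Add(-4451536, Add(-815774, -1022777)), Rational(1, 2)) = Pow(Add(-4451536, -1838551), Rational(1, 2)) = Pow(-6290087, Rational(1, 2)) = Mul(I, Pow(6290087, Rational(1, 2)))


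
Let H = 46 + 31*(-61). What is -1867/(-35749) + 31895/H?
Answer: -227353948/13191381 ≈ -17.235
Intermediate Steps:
H = -1845 (H = 46 - 1891 = -1845)
-1867/(-35749) + 31895/H = -1867/(-35749) + 31895/(-1845) = -1867*(-1/35749) + 31895*(-1/1845) = 1867/35749 - 6379/369 = -227353948/13191381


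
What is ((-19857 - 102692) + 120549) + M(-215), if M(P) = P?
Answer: -2215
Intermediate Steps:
((-19857 - 102692) + 120549) + M(-215) = ((-19857 - 102692) + 120549) - 215 = (-122549 + 120549) - 215 = -2000 - 215 = -2215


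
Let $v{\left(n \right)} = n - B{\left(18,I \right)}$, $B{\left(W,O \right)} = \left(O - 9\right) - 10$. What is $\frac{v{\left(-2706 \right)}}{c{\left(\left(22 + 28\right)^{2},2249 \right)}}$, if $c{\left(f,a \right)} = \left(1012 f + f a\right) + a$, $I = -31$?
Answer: $- \frac{2656}{8154749} \approx -0.0003257$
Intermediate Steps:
$B{\left(W,O \right)} = -19 + O$ ($B{\left(W,O \right)} = \left(-9 + O\right) - 10 = -19 + O$)
$c{\left(f,a \right)} = a + 1012 f + a f$ ($c{\left(f,a \right)} = \left(1012 f + a f\right) + a = a + 1012 f + a f$)
$v{\left(n \right)} = 50 + n$ ($v{\left(n \right)} = n - \left(-19 - 31\right) = n - -50 = n + 50 = 50 + n$)
$\frac{v{\left(-2706 \right)}}{c{\left(\left(22 + 28\right)^{2},2249 \right)}} = \frac{50 - 2706}{2249 + 1012 \left(22 + 28\right)^{2} + 2249 \left(22 + 28\right)^{2}} = - \frac{2656}{2249 + 1012 \cdot 50^{2} + 2249 \cdot 50^{2}} = - \frac{2656}{2249 + 1012 \cdot 2500 + 2249 \cdot 2500} = - \frac{2656}{2249 + 2530000 + 5622500} = - \frac{2656}{8154749}$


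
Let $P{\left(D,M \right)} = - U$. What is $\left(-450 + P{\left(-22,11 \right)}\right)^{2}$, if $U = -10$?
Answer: $193600$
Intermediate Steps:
$P{\left(D,M \right)} = 10$ ($P{\left(D,M \right)} = \left(-1\right) \left(-10\right) = 10$)
$\left(-450 + P{\left(-22,11 \right)}\right)^{2} = \left(-450 + 10\right)^{2} = \left(-440\right)^{2} = 193600$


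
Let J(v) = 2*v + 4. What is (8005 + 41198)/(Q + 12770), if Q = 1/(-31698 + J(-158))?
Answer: 1574988030/408767699 ≈ 3.8530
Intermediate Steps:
J(v) = 4 + 2*v
Q = -1/32010 (Q = 1/(-31698 + (4 + 2*(-158))) = 1/(-31698 + (4 - 316)) = 1/(-31698 - 312) = 1/(-32010) = -1/32010 ≈ -3.1240e-5)
(8005 + 41198)/(Q + 12770) = (8005 + 41198)/(-1/32010 + 12770) = 49203/(408767699/32010) = 49203*(32010/408767699) = 1574988030/408767699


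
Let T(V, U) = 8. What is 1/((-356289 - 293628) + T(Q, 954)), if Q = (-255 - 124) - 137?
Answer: -1/649909 ≈ -1.5387e-6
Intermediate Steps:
Q = -516 (Q = -379 - 137 = -516)
1/((-356289 - 293628) + T(Q, 954)) = 1/((-356289 - 293628) + 8) = 1/(-649917 + 8) = 1/(-649909) = -1/649909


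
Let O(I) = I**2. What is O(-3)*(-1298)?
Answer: -11682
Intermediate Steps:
O(-3)*(-1298) = (-3)**2*(-1298) = 9*(-1298) = -11682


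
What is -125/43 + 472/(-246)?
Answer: -25523/5289 ≈ -4.8257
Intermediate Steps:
-125/43 + 472/(-246) = -125*1/43 + 472*(-1/246) = -125/43 - 236/123 = -25523/5289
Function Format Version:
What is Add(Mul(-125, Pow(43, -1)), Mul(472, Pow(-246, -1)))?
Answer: Rational(-25523, 5289) ≈ -4.8257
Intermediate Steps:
Add(Mul(-125, Pow(43, -1)), Mul(472, Pow(-246, -1))) = Add(Mul(-125, Rational(1, 43)), Mul(472, Rational(-1, 246))) = Add(Rational(-125, 43), Rational(-236, 123)) = Rational(-25523, 5289)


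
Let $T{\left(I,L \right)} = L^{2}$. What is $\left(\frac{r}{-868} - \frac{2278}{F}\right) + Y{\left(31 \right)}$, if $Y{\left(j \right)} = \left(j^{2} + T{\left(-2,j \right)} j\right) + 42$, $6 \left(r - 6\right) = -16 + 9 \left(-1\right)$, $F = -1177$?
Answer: $\frac{188773404781}{6129816} \approx 30796.0$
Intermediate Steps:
$r = \frac{11}{6}$ ($r = 6 + \frac{-16 + 9 \left(-1\right)}{6} = 6 + \frac{-16 - 9}{6} = 6 + \frac{1}{6} \left(-25\right) = 6 - \frac{25}{6} = \frac{11}{6} \approx 1.8333$)
$Y{\left(j \right)} = 42 + j^{2} + j^{3}$ ($Y{\left(j \right)} = \left(j^{2} + j^{2} j\right) + 42 = \left(j^{2} + j^{3}\right) + 42 = 42 + j^{2} + j^{3}$)
$\left(\frac{r}{-868} - \frac{2278}{F}\right) + Y{\left(31 \right)} = \left(\frac{11}{6 \left(-868\right)} - \frac{2278}{-1177}\right) + \left(42 + 31^{2} + 31^{3}\right) = \left(\frac{11}{6} \left(- \frac{1}{868}\right) - - \frac{2278}{1177}\right) + \left(42 + 961 + 29791\right) = \left(- \frac{11}{5208} + \frac{2278}{1177}\right) + 30794 = \frac{11850877}{6129816} + 30794 = \frac{188773404781}{6129816}$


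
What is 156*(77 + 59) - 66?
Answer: 21150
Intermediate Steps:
156*(77 + 59) - 66 = 156*136 - 66 = 21216 - 66 = 21150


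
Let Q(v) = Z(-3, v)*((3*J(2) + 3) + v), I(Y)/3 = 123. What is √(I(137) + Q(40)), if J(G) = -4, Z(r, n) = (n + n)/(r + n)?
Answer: √596921/37 ≈ 20.881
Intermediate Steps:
Z(r, n) = 2*n/(n + r) (Z(r, n) = (2*n)/(n + r) = 2*n/(n + r))
I(Y) = 369 (I(Y) = 3*123 = 369)
Q(v) = 2*v*(-9 + v)/(-3 + v) (Q(v) = (2*v/(v - 3))*((3*(-4) + 3) + v) = (2*v/(-3 + v))*((-12 + 3) + v) = (2*v/(-3 + v))*(-9 + v) = 2*v*(-9 + v)/(-3 + v))
√(I(137) + Q(40)) = √(369 + 2*40*(-9 + 40)/(-3 + 40)) = √(369 + 2*40*31/37) = √(369 + 2*40*(1/37)*31) = √(369 + 2480/37) = √(16133/37) = √596921/37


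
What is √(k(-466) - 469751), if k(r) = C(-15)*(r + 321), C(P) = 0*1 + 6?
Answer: I*√470621 ≈ 686.02*I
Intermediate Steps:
C(P) = 6 (C(P) = 0 + 6 = 6)
k(r) = 1926 + 6*r (k(r) = 6*(r + 321) = 6*(321 + r) = 1926 + 6*r)
√(k(-466) - 469751) = √((1926 + 6*(-466)) - 469751) = √((1926 - 2796) - 469751) = √(-870 - 469751) = √(-470621) = I*√470621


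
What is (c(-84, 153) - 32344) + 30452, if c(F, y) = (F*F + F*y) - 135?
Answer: -7823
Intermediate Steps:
c(F, y) = -135 + F² + F*y (c(F, y) = (F² + F*y) - 135 = -135 + F² + F*y)
(c(-84, 153) - 32344) + 30452 = ((-135 + (-84)² - 84*153) - 32344) + 30452 = ((-135 + 7056 - 12852) - 32344) + 30452 = (-5931 - 32344) + 30452 = -38275 + 30452 = -7823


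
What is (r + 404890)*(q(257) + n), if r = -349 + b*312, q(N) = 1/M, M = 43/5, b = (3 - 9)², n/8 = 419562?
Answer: 60008239769409/43 ≈ 1.3955e+12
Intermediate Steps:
n = 3356496 (n = 8*419562 = 3356496)
b = 36 (b = (-6)² = 36)
M = 43/5 (M = 43*(⅕) = 43/5 ≈ 8.6000)
q(N) = 5/43 (q(N) = 1/(43/5) = 5/43)
r = 10883 (r = -349 + 36*312 = -349 + 11232 = 10883)
(r + 404890)*(q(257) + n) = (10883 + 404890)*(5/43 + 3356496) = 415773*(144329333/43) = 60008239769409/43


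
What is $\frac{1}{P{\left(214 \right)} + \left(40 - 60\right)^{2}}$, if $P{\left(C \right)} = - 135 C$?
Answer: $- \frac{1}{28490} \approx -3.51 \cdot 10^{-5}$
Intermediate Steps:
$\frac{1}{P{\left(214 \right)} + \left(40 - 60\right)^{2}} = \frac{1}{\left(-135\right) 214 + \left(40 - 60\right)^{2}} = \frac{1}{-28890 + \left(-20\right)^{2}} = \frac{1}{-28890 + 400} = \frac{1}{-28490} = - \frac{1}{28490}$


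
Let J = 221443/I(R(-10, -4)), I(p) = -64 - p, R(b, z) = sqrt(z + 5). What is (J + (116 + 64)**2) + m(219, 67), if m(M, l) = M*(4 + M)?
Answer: 5058962/65 ≈ 77830.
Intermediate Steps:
R(b, z) = sqrt(5 + z)
J = -221443/65 (J = 221443/(-64 - sqrt(5 - 4)) = 221443/(-64 - sqrt(1)) = 221443/(-64 - 1*1) = 221443/(-64 - 1) = 221443/(-65) = 221443*(-1/65) = -221443/65 ≈ -3406.8)
(J + (116 + 64)**2) + m(219, 67) = (-221443/65 + (116 + 64)**2) + 219*(4 + 219) = (-221443/65 + 180**2) + 219*223 = (-221443/65 + 32400) + 48837 = 1884557/65 + 48837 = 5058962/65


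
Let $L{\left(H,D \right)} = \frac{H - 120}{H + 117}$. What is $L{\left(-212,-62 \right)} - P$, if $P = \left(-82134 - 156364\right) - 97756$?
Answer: $\frac{31944462}{95} \approx 3.3626 \cdot 10^{5}$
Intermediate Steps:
$L{\left(H,D \right)} = \frac{-120 + H}{117 + H}$
$P = -336254$ ($P = -238498 - 97756 = -336254$)
$L{\left(-212,-62 \right)} - P = \frac{-120 - 212}{117 - 212} - -336254 = \frac{1}{-95} \left(-332\right) + 336254 = \left(- \frac{1}{95}\right) \left(-332\right) + 336254 = \frac{332}{95} + 336254 = \frac{31944462}{95}$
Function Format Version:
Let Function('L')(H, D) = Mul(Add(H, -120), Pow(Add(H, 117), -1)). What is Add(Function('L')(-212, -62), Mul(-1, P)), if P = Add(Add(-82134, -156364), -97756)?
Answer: Rational(31944462, 95) ≈ 3.3626e+5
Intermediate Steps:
Function('L')(H, D) = Mul(Pow(Add(117, H), -1), Add(-120, H)) (Function('L')(H, D) = Mul(Add(-120, H), Pow(Add(117, H), -1)) = Mul(Pow(Add(117, H), -1), Add(-120, H)))
P = -336254 (P = Add(-238498, -97756) = -336254)
Add(Function('L')(-212, -62), Mul(-1, P)) = Add(Mul(Pow(Add(117, -212), -1), Add(-120, -212)), Mul(-1, -336254)) = Add(Mul(Pow(-95, -1), -332), 336254) = Add(Mul(Rational(-1, 95), -332), 336254) = Add(Rational(332, 95), 336254) = Rational(31944462, 95)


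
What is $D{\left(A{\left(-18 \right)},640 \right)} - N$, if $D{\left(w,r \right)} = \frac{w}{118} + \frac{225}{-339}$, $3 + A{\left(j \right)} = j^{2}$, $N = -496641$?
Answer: $\frac{6622238517}{13334} \approx 4.9664 \cdot 10^{5}$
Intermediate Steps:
$A{\left(j \right)} = -3 + j^{2}$
$D{\left(w,r \right)} = - \frac{75}{113} + \frac{w}{118}$ ($D{\left(w,r \right)} = w \frac{1}{118} + 225 \left(- \frac{1}{339}\right) = \frac{w}{118} - \frac{75}{113} = - \frac{75}{113} + \frac{w}{118}$)
$D{\left(A{\left(-18 \right)},640 \right)} - N = \left(- \frac{75}{113} + \frac{-3 + \left(-18\right)^{2}}{118}\right) - -496641 = \left(- \frac{75}{113} + \frac{-3 + 324}{118}\right) + 496641 = \left(- \frac{75}{113} + \frac{1}{118} \cdot 321\right) + 496641 = \left(- \frac{75}{113} + \frac{321}{118}\right) + 496641 = \frac{27423}{13334} + 496641 = \frac{6622238517}{13334}$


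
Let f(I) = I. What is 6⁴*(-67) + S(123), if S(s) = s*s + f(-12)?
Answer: -71715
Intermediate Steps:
S(s) = -12 + s² (S(s) = s*s - 12 = s² - 12 = -12 + s²)
6⁴*(-67) + S(123) = 6⁴*(-67) + (-12 + 123²) = 1296*(-67) + (-12 + 15129) = -86832 + 15117 = -71715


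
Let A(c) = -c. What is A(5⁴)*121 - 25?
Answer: -75650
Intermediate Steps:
A(5⁴)*121 - 25 = -1*5⁴*121 - 25 = -1*625*121 - 25 = -625*121 - 25 = -75625 - 25 = -75650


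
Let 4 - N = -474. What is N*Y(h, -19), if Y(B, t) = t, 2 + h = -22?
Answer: -9082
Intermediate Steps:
N = 478 (N = 4 - 1*(-474) = 4 + 474 = 478)
h = -24 (h = -2 - 22 = -24)
N*Y(h, -19) = 478*(-19) = -9082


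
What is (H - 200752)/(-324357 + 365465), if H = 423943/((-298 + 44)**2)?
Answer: -12951292089/2652123728 ≈ -4.8834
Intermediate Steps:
H = 423943/64516 (H = 423943/((-254)**2) = 423943/64516 ≈ 6.5711)
(H - 200752)/(-324357 + 365465) = (423943/64516 - 200752)/(-324357 + 365465) = -12951292089/64516/41108 = -12951292089/64516*1/41108 = -12951292089/2652123728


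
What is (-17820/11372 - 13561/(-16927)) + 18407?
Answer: 885771690765/48123461 ≈ 18406.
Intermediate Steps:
(-17820/11372 - 13561/(-16927)) + 18407 = (-17820*1/11372 - 13561*(-1/16927)) + 18407 = (-4455/2843 + 13561/16927) + 18407 = -36855862/48123461 + 18407 = 885771690765/48123461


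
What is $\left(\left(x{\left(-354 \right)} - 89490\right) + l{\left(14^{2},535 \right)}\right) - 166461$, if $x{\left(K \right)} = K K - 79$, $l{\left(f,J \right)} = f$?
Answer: $-130518$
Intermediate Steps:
$x{\left(K \right)} = -79 + K^{2}$ ($x{\left(K \right)} = K^{2} - 79 = -79 + K^{2}$)
$\left(\left(x{\left(-354 \right)} - 89490\right) + l{\left(14^{2},535 \right)}\right) - 166461 = \left(\left(\left(-79 + \left(-354\right)^{2}\right) - 89490\right) + 14^{2}\right) - 166461 = \left(\left(\left(-79 + 125316\right) - 89490\right) + 196\right) - 166461 = \left(\left(125237 - 89490\right) + 196\right) - 166461 = \left(35747 + 196\right) - 166461 = 35943 - 166461 = -130518$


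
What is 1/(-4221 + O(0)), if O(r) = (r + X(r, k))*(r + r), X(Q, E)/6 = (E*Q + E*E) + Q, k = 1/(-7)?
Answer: -1/4221 ≈ -0.00023691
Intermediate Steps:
k = -⅐ ≈ -0.14286
X(Q, E) = 6*Q + 6*E² + 6*E*Q (X(Q, E) = 6*((E*Q + E*E) + Q) = 6*((E*Q + E²) + Q) = 6*((E² + E*Q) + Q) = 6*(Q + E² + E*Q) = 6*Q + 6*E² + 6*E*Q)
O(r) = 2*r*(6/49 + 43*r/7) (O(r) = (r + (6*r + 6*(-⅐)² + 6*(-⅐)*r))*(r + r) = (r + (6*r + 6*(1/49) - 6*r/7))*(2*r) = (r + (6*r + 6/49 - 6*r/7))*(2*r) = (r + (6/49 + 36*r/7))*(2*r) = (6/49 + 43*r/7)*(2*r) = 2*r*(6/49 + 43*r/7))
1/(-4221 + O(0)) = 1/(-4221 + (2/49)*0*(6 + 301*0)) = 1/(-4221 + (2/49)*0*(6 + 0)) = 1/(-4221 + (2/49)*0*6) = 1/(-4221 + 0) = 1/(-4221) = -1/4221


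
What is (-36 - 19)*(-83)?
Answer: 4565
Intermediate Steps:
(-36 - 19)*(-83) = -55*(-83) = 4565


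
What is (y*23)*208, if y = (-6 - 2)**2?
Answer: 306176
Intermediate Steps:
y = 64 (y = (-8)**2 = 64)
(y*23)*208 = (64*23)*208 = 1472*208 = 306176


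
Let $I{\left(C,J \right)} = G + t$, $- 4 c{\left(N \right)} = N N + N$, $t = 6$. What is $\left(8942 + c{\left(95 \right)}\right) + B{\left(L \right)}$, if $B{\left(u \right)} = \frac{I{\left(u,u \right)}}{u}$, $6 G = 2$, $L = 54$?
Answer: $\frac{1079263}{162} \approx 6662.1$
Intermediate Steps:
$G = \frac{1}{3}$ ($G = \frac{1}{6} \cdot 2 = \frac{1}{3} \approx 0.33333$)
$c{\left(N \right)} = - \frac{N}{4} - \frac{N^{2}}{4}$ ($c{\left(N \right)} = - \frac{N N + N}{4} = - \frac{N^{2} + N}{4} = - \frac{N + N^{2}}{4} = - \frac{N}{4} - \frac{N^{2}}{4}$)
$I{\left(C,J \right)} = \frac{19}{3}$ ($I{\left(C,J \right)} = \frac{1}{3} + 6 = \frac{19}{3}$)
$B{\left(u \right)} = \frac{19}{3 u}$
$\left(8942 + c{\left(95 \right)}\right) + B{\left(L \right)} = \left(8942 - \frac{95 \left(1 + 95\right)}{4}\right) + \frac{19}{3 \cdot 54} = \left(8942 - \frac{95}{4} \cdot 96\right) + \frac{19}{3} \cdot \frac{1}{54} = \left(8942 - 2280\right) + \frac{19}{162} = 6662 + \frac{19}{162} = \frac{1079263}{162}$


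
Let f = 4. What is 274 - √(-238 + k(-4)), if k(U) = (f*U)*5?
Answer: 274 - I*√318 ≈ 274.0 - 17.833*I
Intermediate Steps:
k(U) = 20*U (k(U) = (4*U)*5 = 20*U)
274 - √(-238 + k(-4)) = 274 - √(-238 + 20*(-4)) = 274 - √(-238 - 80) = 274 - √(-318) = 274 - I*√318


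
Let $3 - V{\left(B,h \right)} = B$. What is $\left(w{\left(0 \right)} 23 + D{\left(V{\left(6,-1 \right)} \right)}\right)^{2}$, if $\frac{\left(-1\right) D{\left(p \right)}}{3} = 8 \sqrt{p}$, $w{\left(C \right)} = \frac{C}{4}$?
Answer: $-1728$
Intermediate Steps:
$V{\left(B,h \right)} = 3 - B$
$w{\left(C \right)} = \frac{C}{4}$
$D{\left(p \right)} = - 24 \sqrt{p}$ ($D{\left(p \right)} = - 3 \cdot 8 \sqrt{p} = - 24 \sqrt{p}$)
$\left(w{\left(0 \right)} 23 + D{\left(V{\left(6,-1 \right)} \right)}\right)^{2} = \left(\frac{1}{4} \cdot 0 \cdot 23 - 24 \sqrt{3 - 6}\right)^{2} = \left(0 \cdot 23 - 24 \sqrt{3 - 6}\right)^{2} = \left(0 - 24 \sqrt{-3}\right)^{2} = \left(0 - 24 i \sqrt{3}\right)^{2} = \left(- 24 i \sqrt{3}\right)^{2} = -1728$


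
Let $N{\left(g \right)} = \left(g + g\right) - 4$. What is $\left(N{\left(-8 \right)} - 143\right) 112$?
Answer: $-18256$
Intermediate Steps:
$N{\left(g \right)} = -4 + 2 g$ ($N{\left(g \right)} = 2 g - 4 = -4 + 2 g$)
$\left(N{\left(-8 \right)} - 143\right) 112 = \left(\left(-4 + 2 \left(-8\right)\right) - 143\right) 112 = \left(\left(-4 - 16\right) - 143\right) 112 = \left(-20 - 143\right) 112 = \left(-163\right) 112 = -18256$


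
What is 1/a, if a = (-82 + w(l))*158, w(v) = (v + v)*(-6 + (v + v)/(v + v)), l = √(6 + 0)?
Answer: -41/483796 + 5*√6/483796 ≈ -5.9431e-5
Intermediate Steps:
l = √6 ≈ 2.4495
w(v) = -10*v (w(v) = (2*v)*(-6 + (2*v)/((2*v))) = (2*v)*(-6 + (2*v)*(1/(2*v))) = (2*v)*(-6 + 1) = (2*v)*(-5) = -10*v)
a = -12956 - 1580*√6 (a = (-82 - 10*√6)*158 = -12956 - 1580*√6 ≈ -16826.)
1/a = 1/(-12956 - 1580*√6)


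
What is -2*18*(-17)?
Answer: 612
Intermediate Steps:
-2*18*(-17) = -36*(-17) = 612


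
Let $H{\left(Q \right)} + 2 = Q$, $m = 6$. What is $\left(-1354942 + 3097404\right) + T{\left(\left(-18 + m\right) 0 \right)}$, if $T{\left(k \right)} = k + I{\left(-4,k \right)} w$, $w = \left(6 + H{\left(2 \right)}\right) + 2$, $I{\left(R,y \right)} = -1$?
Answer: $1742454$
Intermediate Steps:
$H{\left(Q \right)} = -2 + Q$
$w = 8$ ($w = \left(6 + \left(-2 + 2\right)\right) + 2 = \left(6 + 0\right) + 2 = 6 + 2 = 8$)
$T{\left(k \right)} = -8 + k$ ($T{\left(k \right)} = k - 8 = -8 + k$)
$\left(-1354942 + 3097404\right) + T{\left(\left(-18 + m\right) 0 \right)} = \left(-1354942 + 3097404\right) - \left(8 - \left(-18 + 6\right) 0\right) = 1742462 - 8 = 1742454$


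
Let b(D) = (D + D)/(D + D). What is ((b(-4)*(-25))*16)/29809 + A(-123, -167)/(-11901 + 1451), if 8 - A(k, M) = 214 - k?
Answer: 5627161/311504050 ≈ 0.018064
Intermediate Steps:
A(k, M) = -206 + k (A(k, M) = 8 - (214 - k) = 8 + (-214 + k) = -206 + k)
b(D) = 1 (b(D) = (2*D)/((2*D)) = (2*D)*(1/(2*D)) = 1)
((b(-4)*(-25))*16)/29809 + A(-123, -167)/(-11901 + 1451) = ((1*(-25))*16)/29809 + (-206 - 123)/(-11901 + 1451) = -25*16*(1/29809) - 329/(-10450) = -400*1/29809 - 329*(-1/10450) = -400/29809 + 329/10450 = 5627161/311504050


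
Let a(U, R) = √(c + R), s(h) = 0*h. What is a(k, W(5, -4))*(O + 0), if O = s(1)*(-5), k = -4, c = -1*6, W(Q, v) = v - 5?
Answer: 0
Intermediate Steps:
W(Q, v) = -5 + v
c = -6
s(h) = 0
O = 0 (O = 0*(-5) = 0)
a(U, R) = √(-6 + R)
a(k, W(5, -4))*(O + 0) = √(-6 + (-5 - 4))*(0 + 0) = √(-6 - 9)*0 = √(-15)*0 = (I*√15)*0 = 0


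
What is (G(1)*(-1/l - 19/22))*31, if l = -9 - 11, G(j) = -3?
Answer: 16647/220 ≈ 75.668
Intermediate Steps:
l = -20
(G(1)*(-1/l - 19/22))*31 = -3*(-1/(-20) - 19/22)*31 = -3*(-1*(-1/20) - 19*1/22)*31 = -3*(1/20 - 19/22)*31 = -3*(-179/220)*31 = (537/220)*31 = 16647/220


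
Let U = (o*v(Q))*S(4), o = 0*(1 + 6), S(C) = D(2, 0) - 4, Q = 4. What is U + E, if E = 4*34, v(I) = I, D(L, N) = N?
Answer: 136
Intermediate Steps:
S(C) = -4 (S(C) = 0 - 4 = -4)
o = 0 (o = 0*7 = 0)
U = 0 (U = (0*4)*(-4) = 0*(-4) = 0)
E = 136
U + E = 0 + 136 = 136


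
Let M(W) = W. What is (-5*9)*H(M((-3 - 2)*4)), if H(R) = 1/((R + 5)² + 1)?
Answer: -45/226 ≈ -0.19912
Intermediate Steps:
H(R) = 1/(1 + (5 + R)²) (H(R) = 1/((5 + R)² + 1) = 1/(1 + (5 + R)²))
(-5*9)*H(M((-3 - 2)*4)) = (-5*9)/(1 + (5 + (-3 - 2)*4)²) = -45/(1 + (5 - 5*4)²) = -45/(1 + (5 - 20)²) = -45/(1 + (-15)²) = -45/(1 + 225) = -45/226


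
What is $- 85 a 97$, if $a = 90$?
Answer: $-742050$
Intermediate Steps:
$- 85 a 97 = \left(-85\right) 90 \cdot 97 = \left(-7650\right) 97 = -742050$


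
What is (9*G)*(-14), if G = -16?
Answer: 2016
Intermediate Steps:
(9*G)*(-14) = (9*(-16))*(-14) = -144*(-14) = 2016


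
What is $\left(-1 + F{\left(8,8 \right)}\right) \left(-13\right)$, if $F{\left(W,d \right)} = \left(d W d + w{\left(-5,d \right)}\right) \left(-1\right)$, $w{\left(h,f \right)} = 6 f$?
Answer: $7293$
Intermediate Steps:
$F{\left(W,d \right)} = - 6 d - W d^{2}$ ($F{\left(W,d \right)} = \left(d W d + 6 d\right) \left(-1\right) = \left(W d d + 6 d\right) \left(-1\right) = \left(W d^{2} + 6 d\right) \left(-1\right) = \left(6 d + W d^{2}\right) \left(-1\right) = - 6 d - W d^{2}$)
$\left(-1 + F{\left(8,8 \right)}\right) \left(-13\right) = \left(-1 + 8 \left(-6 - 8 \cdot 8\right)\right) \left(-13\right) = \left(-1 + 8 \left(-6 - 64\right)\right) \left(-13\right) = \left(-1 + 8 \left(-70\right)\right) \left(-13\right) = \left(-1 - 560\right) \left(-13\right) = \left(-561\right) \left(-13\right) = 7293$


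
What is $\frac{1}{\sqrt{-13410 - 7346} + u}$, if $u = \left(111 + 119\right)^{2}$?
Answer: $\frac{13225}{699607689} - \frac{i \sqrt{5189}}{1399215378} \approx 1.8903 \cdot 10^{-5} - 5.1482 \cdot 10^{-8} i$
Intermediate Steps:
$u = 52900$ ($u = 230^{2} = 52900$)
$\frac{1}{\sqrt{-13410 - 7346} + u} = \frac{1}{\sqrt{-13410 - 7346} + 52900} = \frac{1}{\sqrt{-20756} + 52900} = \frac{1}{2 i \sqrt{5189} + 52900} = \frac{1}{52900 + 2 i \sqrt{5189}}$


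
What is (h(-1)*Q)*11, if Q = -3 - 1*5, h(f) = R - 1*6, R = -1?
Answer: 616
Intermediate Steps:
h(f) = -7 (h(f) = -1 - 1*6 = -1 - 6 = -7)
Q = -8 (Q = -3 - 5 = -8)
(h(-1)*Q)*11 = -7*(-8)*11 = 56*11 = 616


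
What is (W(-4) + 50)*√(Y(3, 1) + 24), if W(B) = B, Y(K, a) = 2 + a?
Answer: 138*√3 ≈ 239.02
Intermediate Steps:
(W(-4) + 50)*√(Y(3, 1) + 24) = (-4 + 50)*√((2 + 1) + 24) = 46*√(3 + 24) = 46*√27 = 46*(3*√3) = 138*√3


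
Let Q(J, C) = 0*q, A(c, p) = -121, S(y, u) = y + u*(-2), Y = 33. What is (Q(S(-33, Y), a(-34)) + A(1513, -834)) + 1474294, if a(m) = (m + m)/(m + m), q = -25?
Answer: 1474173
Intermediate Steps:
S(y, u) = y - 2*u
a(m) = 1 (a(m) = (2*m)/((2*m)) = (2*m)*(1/(2*m)) = 1)
Q(J, C) = 0 (Q(J, C) = 0*(-25) = 0)
(Q(S(-33, Y), a(-34)) + A(1513, -834)) + 1474294 = (0 - 121) + 1474294 = -121 + 1474294 = 1474173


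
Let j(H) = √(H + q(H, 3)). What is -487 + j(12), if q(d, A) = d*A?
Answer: -487 + 4*√3 ≈ -480.07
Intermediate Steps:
q(d, A) = A*d
j(H) = 2*√H (j(H) = √(H + 3*H) = √(4*H) = 2*√H)
-487 + j(12) = -487 + 2*√12 = -487 + 2*(2*√3) = -487 + 4*√3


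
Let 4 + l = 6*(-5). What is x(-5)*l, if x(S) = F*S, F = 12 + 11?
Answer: 3910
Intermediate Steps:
l = -34 (l = -4 + 6*(-5) = -4 - 30 = -34)
F = 23
x(S) = 23*S
x(-5)*l = (23*(-5))*(-34) = -115*(-34) = 3910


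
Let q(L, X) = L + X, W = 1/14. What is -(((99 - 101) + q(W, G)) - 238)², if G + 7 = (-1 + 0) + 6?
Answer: -11471769/196 ≈ -58529.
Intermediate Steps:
G = -2 (G = -7 + ((-1 + 0) + 6) = -7 + (-1 + 6) = -7 + 5 = -2)
W = 1/14 ≈ 0.071429
-(((99 - 101) + q(W, G)) - 238)² = -(((99 - 101) + (1/14 - 2)) - 238)² = -((-2 - 27/14) - 238)² = -(-55/14 - 238)² = -(-3387/14)² = -1*11471769/196 = -11471769/196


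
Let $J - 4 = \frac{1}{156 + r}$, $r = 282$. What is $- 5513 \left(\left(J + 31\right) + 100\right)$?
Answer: $- \frac{325989203}{438} \approx -7.4427 \cdot 10^{5}$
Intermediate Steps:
$J = \frac{1753}{438}$ ($J = 4 + \frac{1}{156 + 282} = 4 + \frac{1}{438} = \frac{1753}{438} \approx 4.0023$)
$- 5513 \left(\left(J + 31\right) + 100\right) = - 5513 \left(\left(\frac{1753}{438} + 31\right) + 100\right) = - 5513 \left(\frac{15331}{438} + 100\right) = \left(-5513\right) \frac{59131}{438} = - \frac{325989203}{438}$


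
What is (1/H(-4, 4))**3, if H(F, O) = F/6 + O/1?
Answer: 27/1000 ≈ 0.027000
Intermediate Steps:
H(F, O) = O + F/6 (H(F, O) = F*(1/6) + O*1 = F/6 + O = O + F/6)
(1/H(-4, 4))**3 = (1/(4 + (1/6)*(-4)))**3 = (1/(4 - 2/3))**3 = (1/(10/3))**3 = (3/10)**3 = 27/1000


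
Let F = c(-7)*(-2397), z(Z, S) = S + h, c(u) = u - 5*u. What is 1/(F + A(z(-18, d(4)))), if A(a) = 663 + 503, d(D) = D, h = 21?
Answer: -1/65950 ≈ -1.5163e-5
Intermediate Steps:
c(u) = -4*u
z(Z, S) = 21 + S (z(Z, S) = S + 21 = 21 + S)
A(a) = 1166
F = -67116 (F = -4*(-7)*(-2397) = 28*(-2397) = -67116)
1/(F + A(z(-18, d(4)))) = 1/(-67116 + 1166) = 1/(-65950) = -1/65950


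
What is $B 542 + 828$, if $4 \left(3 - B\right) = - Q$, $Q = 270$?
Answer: $39039$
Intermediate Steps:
$B = \frac{141}{2}$ ($B = 3 - \frac{\left(-1\right) 270}{4} = 3 - - \frac{135}{2} = 3 + \frac{135}{2} = \frac{141}{2} \approx 70.5$)
$B 542 + 828 = \frac{141}{2} \cdot 542 + 828 = 38211 + 828 = 39039$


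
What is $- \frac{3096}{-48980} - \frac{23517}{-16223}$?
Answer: $\frac{300522267}{198650635} \approx 1.5128$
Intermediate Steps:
$- \frac{3096}{-48980} - \frac{23517}{-16223} = \left(-3096\right) \left(- \frac{1}{48980}\right) - - \frac{23517}{16223} = \frac{774}{12245} + \frac{23517}{16223} = \frac{300522267}{198650635}$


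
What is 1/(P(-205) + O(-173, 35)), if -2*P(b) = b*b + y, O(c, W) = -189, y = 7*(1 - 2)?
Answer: -1/21198 ≈ -4.7174e-5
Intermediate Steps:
y = -7 (y = 7*(-1) = -7)
P(b) = 7/2 - b**2/2 (P(b) = -(b*b - 7)/2 = -(b**2 - 7)/2 = -(-7 + b**2)/2 = 7/2 - b**2/2)
1/(P(-205) + O(-173, 35)) = 1/((7/2 - 1/2*(-205)**2) - 189) = 1/((7/2 - 1/2*42025) - 189) = 1/((7/2 - 42025/2) - 189) = 1/(-21009 - 189) = 1/(-21198) = -1/21198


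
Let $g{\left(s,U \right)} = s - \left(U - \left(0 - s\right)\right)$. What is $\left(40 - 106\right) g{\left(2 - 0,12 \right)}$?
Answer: $792$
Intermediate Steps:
$g{\left(s,U \right)} = - U$ ($g{\left(s,U \right)} = s - \left(U - - s\right) = s - \left(U + s\right) = - U$)
$\left(40 - 106\right) g{\left(2 - 0,12 \right)} = \left(40 - 106\right) \left(\left(-1\right) 12\right) = \left(-66\right) \left(-12\right) = 792$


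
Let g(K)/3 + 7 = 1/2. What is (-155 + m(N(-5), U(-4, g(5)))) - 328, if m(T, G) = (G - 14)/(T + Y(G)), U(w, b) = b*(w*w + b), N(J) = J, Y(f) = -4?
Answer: -17605/36 ≈ -489.03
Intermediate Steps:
g(K) = -39/2 (g(K) = -21 + 3/2 = -39/2)
U(w, b) = b*(b + w²) (U(w, b) = b*(w² + b) = b*(b + w²))
m(T, G) = (-14 + G)/(-4 + T) (m(T, G) = (G - 14)/(T - 4) = (-14 + G)/(-4 + T))
(-155 + m(N(-5), U(-4, g(5)))) - 328 = (-155 + (-14 - 39*(-39/2 + (-4)²)/2)/(-4 - 5)) - 328 = (-155 + (-14 - 39*(-39/2 + 16)/2)/(-9)) - 328 = (-155 - (-14 - 39/2*(-7/2))/9) - 328 = (-155 - (-14 + 273/4)/9) - 328 = (-155 - ⅑*217/4) - 328 = (-155 - 217/36) - 328 = -5797/36 - 328 = -17605/36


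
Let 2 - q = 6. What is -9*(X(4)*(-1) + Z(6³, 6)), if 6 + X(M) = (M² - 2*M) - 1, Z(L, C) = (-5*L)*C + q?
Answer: 58365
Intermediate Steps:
q = -4 (q = 2 - 1*6 = 2 - 6 = -4)
Z(L, C) = -4 - 5*C*L (Z(L, C) = (-5*L)*C - 4 = -5*C*L - 4 = -4 - 5*C*L)
X(M) = -7 + M² - 2*M (X(M) = -6 + ((M² - 2*M) - 1) = -6 + (-1 + M² - 2*M) = -7 + M² - 2*M)
-9*(X(4)*(-1) + Z(6³, 6)) = -9*((-7 + 4² - 2*4)*(-1) + (-4 - 5*6*6³)) = -9*((-7 + 16 - 8)*(-1) + (-4 - 5*6*216)) = -9*(1*(-1) + (-4 - 6480)) = -9*(-1 - 6484) = -9*(-6485) = 58365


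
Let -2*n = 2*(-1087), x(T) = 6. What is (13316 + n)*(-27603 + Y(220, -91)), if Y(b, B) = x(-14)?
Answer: -397479591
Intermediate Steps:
n = 1087 (n = -(-1087) = -½*(-2174) = 1087)
Y(b, B) = 6
(13316 + n)*(-27603 + Y(220, -91)) = (13316 + 1087)*(-27603 + 6) = 14403*(-27597) = -397479591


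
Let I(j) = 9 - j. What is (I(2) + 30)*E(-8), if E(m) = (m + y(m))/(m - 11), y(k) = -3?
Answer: 407/19 ≈ 21.421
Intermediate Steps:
E(m) = (-3 + m)/(-11 + m) (E(m) = (m - 3)/(m - 11) = (-3 + m)/(-11 + m))
(I(2) + 30)*E(-8) = ((9 - 1*2) + 30)*((-3 - 8)/(-11 - 8)) = ((9 - 2) + 30)*(-11/(-19)) = (7 + 30)*(-1/19*(-11)) = 37*(11/19) = 407/19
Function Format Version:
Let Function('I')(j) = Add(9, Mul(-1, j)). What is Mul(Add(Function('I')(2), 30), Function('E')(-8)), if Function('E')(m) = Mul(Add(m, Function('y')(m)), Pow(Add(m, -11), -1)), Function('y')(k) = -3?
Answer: Rational(407, 19) ≈ 21.421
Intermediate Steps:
Function('E')(m) = Mul(Pow(Add(-11, m), -1), Add(-3, m)) (Function('E')(m) = Mul(Add(m, -3), Pow(Add(m, -11), -1)) = Mul(Add(-3, m), Pow(Add(-11, m), -1)) = Mul(Pow(Add(-11, m), -1), Add(-3, m)))
Mul(Add(Function('I')(2), 30), Function('E')(-8)) = Mul(Add(Add(9, Mul(-1, 2)), 30), Mul(Pow(Add(-11, -8), -1), Add(-3, -8))) = Mul(Add(Add(9, -2), 30), Mul(Pow(-19, -1), -11)) = Mul(Add(7, 30), Mul(Rational(-1, 19), -11)) = Mul(37, Rational(11, 19)) = Rational(407, 19)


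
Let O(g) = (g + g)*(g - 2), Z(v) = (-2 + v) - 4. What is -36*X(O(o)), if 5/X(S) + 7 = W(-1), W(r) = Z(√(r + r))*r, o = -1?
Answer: 60 - 60*I*√2 ≈ 60.0 - 84.853*I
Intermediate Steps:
Z(v) = -6 + v
W(r) = r*(-6 + √2*√r) (W(r) = (-6 + √(r + r))*r = (-6 + √(2*r))*r = (-6 + √2*√r)*r = r*(-6 + √2*√r))
O(g) = 2*g*(-2 + g) (O(g) = (2*g)*(-2 + g) = 2*g*(-2 + g))
X(S) = 5/(-1 - I*√2) (X(S) = 5/(-7 - (-6 + √2*√(-1))) = 5/(-7 - (-6 + √2*I)) = 5/(-7 - (-6 + I*√2)) = 5/(-7 + (6 - I*√2)) = 5/(-1 - I*√2))
-36*X(O(o)) = -180*I/(√2 - I)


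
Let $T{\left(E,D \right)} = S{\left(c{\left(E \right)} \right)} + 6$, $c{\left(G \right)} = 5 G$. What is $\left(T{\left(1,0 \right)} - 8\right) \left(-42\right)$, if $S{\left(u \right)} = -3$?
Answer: $210$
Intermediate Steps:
$T{\left(E,D \right)} = 3$ ($T{\left(E,D \right)} = -3 + 6 = 3$)
$\left(T{\left(1,0 \right)} - 8\right) \left(-42\right) = \left(3 - 8\right) \left(-42\right) = \left(-5\right) \left(-42\right) = 210$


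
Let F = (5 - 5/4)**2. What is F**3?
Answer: 11390625/4096 ≈ 2780.9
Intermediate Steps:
F = 225/16 (F = (5 - 5*1/4)**2 = (5 - 5/4)**2 = (15/4)**2 = 225/16 ≈ 14.063)
F**3 = (225/16)**3 = 11390625/4096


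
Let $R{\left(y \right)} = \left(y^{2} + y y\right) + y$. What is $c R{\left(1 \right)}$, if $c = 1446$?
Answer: $4338$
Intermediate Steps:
$R{\left(y \right)} = y + 2 y^{2}$ ($R{\left(y \right)} = \left(y^{2} + y^{2}\right) + y = 2 y^{2} + y = y + 2 y^{2}$)
$c R{\left(1 \right)} = 1446 \cdot 1 \left(1 + 2 \cdot 1\right) = 1446 \cdot 1 \left(1 + 2\right) = 1446 \cdot 1 \cdot 3 = 1446 \cdot 3 = 4338$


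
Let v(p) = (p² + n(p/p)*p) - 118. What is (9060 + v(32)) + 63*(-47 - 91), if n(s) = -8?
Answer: 1016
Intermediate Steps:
v(p) = -118 + p² - 8*p (v(p) = (p² - 8*p) - 118 = -118 + p² - 8*p)
(9060 + v(32)) + 63*(-47 - 91) = (9060 + (-118 + 32² - 8*32)) + 63*(-47 - 91) = (9060 + (-118 + 1024 - 256)) + 63*(-138) = (9060 + 650) - 8694 = 9710 - 8694 = 1016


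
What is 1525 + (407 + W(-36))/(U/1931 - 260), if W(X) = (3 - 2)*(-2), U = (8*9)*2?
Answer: 764639845/501916 ≈ 1523.4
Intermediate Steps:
U = 144 (U = 72*2 = 144)
W(X) = -2 (W(X) = 1*(-2) = -2)
1525 + (407 + W(-36))/(U/1931 - 260) = 1525 + (407 - 2)/(144/1931 - 260) = 1525 + 405/(144*(1/1931) - 260) = 1525 + 405/(144/1931 - 260) = 1525 + 405/(-501916/1931) = 1525 + 405*(-1931/501916) = 1525 - 782055/501916 = 764639845/501916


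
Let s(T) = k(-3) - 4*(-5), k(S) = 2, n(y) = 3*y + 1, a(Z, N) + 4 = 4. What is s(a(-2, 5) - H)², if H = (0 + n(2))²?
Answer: 484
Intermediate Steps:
a(Z, N) = 0 (a(Z, N) = -4 + 4 = 0)
n(y) = 1 + 3*y
H = 49 (H = (0 + (1 + 3*2))² = (0 + (1 + 6))² = (0 + 7)² = 7² = 49)
s(T) = 22 (s(T) = 2 - 4*(-5) = 2 + 20 = 22)
s(a(-2, 5) - H)² = 22² = 484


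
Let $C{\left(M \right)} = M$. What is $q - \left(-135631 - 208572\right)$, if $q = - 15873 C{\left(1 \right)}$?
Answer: $328330$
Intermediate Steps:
$q = -15873$ ($q = \left(-15873\right) 1 = -15873$)
$q - \left(-135631 - 208572\right) = -15873 - \left(-135631 - 208572\right) = -15873 - -344203 = -15873 + 344203 = 328330$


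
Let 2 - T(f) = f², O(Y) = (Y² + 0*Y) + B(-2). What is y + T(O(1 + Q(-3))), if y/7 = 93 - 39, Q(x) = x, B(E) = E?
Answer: 376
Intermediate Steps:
y = 378 (y = 7*(93 - 39) = 7*54 = 378)
O(Y) = -2 + Y² (O(Y) = (Y² + 0*Y) - 2 = (Y² + 0) - 2 = Y² - 2 = -2 + Y²)
T(f) = 2 - f²
y + T(O(1 + Q(-3))) = 378 + (2 - (-2 + (1 - 3)²)²) = 378 + (2 - (-2 + (-2)²)²) = 378 + (2 - (-2 + 4)²) = 378 + (2 - 1*2²) = 378 + (2 - 1*4) = 378 + (2 - 4) = 378 - 2 = 376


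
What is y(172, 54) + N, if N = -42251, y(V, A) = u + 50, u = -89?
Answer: -42290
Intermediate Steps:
y(V, A) = -39 (y(V, A) = -89 + 50 = -39)
y(172, 54) + N = -39 - 42251 = -42290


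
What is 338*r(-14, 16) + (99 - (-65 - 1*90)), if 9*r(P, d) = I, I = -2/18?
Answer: 20236/81 ≈ 249.83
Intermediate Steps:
I = -⅑ (I = -2*1/18 = -⅑ ≈ -0.11111)
r(P, d) = -1/81 (r(P, d) = (⅑)*(-⅑) = -1/81)
338*r(-14, 16) + (99 - (-65 - 1*90)) = 338*(-1/81) + (99 - (-65 - 1*90)) = -338/81 + (99 - (-65 - 90)) = -338/81 + (99 - 1*(-155)) = -338/81 + (99 + 155) = -338/81 + 254 = 20236/81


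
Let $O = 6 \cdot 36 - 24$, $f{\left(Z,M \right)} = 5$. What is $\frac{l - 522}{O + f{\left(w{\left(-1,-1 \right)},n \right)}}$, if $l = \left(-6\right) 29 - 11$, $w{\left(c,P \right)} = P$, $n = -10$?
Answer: $- \frac{707}{197} \approx -3.5888$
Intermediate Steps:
$l = -185$ ($l = -174 - 11 = -185$)
$O = 192$ ($O = 216 - 24 = 192$)
$\frac{l - 522}{O + f{\left(w{\left(-1,-1 \right)},n \right)}} = \frac{-185 - 522}{192 + 5} = - \frac{707}{197}$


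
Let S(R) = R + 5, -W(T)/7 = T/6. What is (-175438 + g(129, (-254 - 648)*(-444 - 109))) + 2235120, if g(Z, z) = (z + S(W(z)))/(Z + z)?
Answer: 3082942066622/1496805 ≈ 2.0597e+6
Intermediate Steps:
W(T) = -7*T/6
S(R) = 5 + R
g(Z, z) = (5 - z/6)/(Z + z) (g(Z, z) = (z + (5 - 7*z/6))/(Z + z) = (5 - z/6)/(Z + z))
(-175438 + g(129, (-254 - 648)*(-444 - 109))) + 2235120 = (-175438 + (5 - (-254 - 648)*(-444 - 109)/6)/(129 + (-254 - 648)*(-444 - 109))) + 2235120 = (-175438 + (5 - (-451)*(-553)/3)/(129 - 902*(-553))) + 2235120 = (-175438 + (5 - 1/6*498806)/(129 + 498806)) + 2235120 = (-175438 + (5 - 249403/3)/498935) + 2235120 = (-175438 + (1/498935)*(-249388/3)) + 2235120 = (-175438 - 249388/1496805) + 2235120 = -262596724978/1496805 + 2235120 = 3082942066622/1496805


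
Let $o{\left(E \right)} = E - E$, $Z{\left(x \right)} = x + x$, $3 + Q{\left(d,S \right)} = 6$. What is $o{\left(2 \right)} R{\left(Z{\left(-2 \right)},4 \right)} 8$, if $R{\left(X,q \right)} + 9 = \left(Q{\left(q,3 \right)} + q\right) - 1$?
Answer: $0$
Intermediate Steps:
$Q{\left(d,S \right)} = 3$ ($Q{\left(d,S \right)} = -3 + 6 = 3$)
$Z{\left(x \right)} = 2 x$
$R{\left(X,q \right)} = -7 + q$ ($R{\left(X,q \right)} = -9 + \left(\left(3 + q\right) - 1\right) = -9 + \left(2 + q\right) = -7 + q$)
$o{\left(E \right)} = 0$
$o{\left(2 \right)} R{\left(Z{\left(-2 \right)},4 \right)} 8 = 0 \left(-7 + 4\right) 8 = 0 \left(-3\right) 8 = 0 \cdot 8 = 0$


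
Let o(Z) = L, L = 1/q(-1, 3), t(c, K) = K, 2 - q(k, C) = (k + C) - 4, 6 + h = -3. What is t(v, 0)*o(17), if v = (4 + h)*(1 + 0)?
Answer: 0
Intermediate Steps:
h = -9 (h = -6 - 3 = -9)
q(k, C) = 6 - C - k (q(k, C) = 2 - ((k + C) - 4) = 2 - ((C + k) - 4) = 2 - (-4 + C + k) = 2 + (4 - C - k) = 6 - C - k)
v = -5 (v = (4 - 9)*(1 + 0) = -5*1 = -5)
L = ¼ (L = 1/(6 - 1*3 - 1*(-1)) = 1/(6 - 3 + 1) = 1/4 = ¼ ≈ 0.25000)
o(Z) = ¼
t(v, 0)*o(17) = 0*(¼) = 0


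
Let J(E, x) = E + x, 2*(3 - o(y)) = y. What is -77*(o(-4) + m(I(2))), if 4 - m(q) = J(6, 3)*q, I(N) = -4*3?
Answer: -9009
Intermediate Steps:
o(y) = 3 - y/2
I(N) = -12
m(q) = 4 - 9*q (m(q) = 4 - (6 + 3)*q = 4 - 9*q)
-77*(o(-4) + m(I(2))) = -77*((3 - ½*(-4)) + (4 - 9*(-12))) = -77*((3 + 2) + (4 + 108)) = -77*(5 + 112) = -77*117 = -9009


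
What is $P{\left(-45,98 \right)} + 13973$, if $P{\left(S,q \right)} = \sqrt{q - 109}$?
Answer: $13973 + i \sqrt{11} \approx 13973.0 + 3.3166 i$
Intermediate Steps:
$P{\left(S,q \right)} = \sqrt{-109 + q}$
$P{\left(-45,98 \right)} + 13973 = \sqrt{-109 + 98} + 13973 = \sqrt{-11} + 13973 = i \sqrt{11} + 13973 = 13973 + i \sqrt{11}$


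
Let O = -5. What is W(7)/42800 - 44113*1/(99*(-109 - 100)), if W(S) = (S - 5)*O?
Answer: 188782949/88557480 ≈ 2.1318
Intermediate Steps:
W(S) = 25 - 5*S (W(S) = (S - 5)*(-5) = (-5 + S)*(-5) = 25 - 5*S)
W(7)/42800 - 44113*1/(99*(-109 - 100)) = (25 - 5*7)/42800 - 44113*1/(99*(-109 - 100)) = (25 - 35)*(1/42800) - 44113/((-209*99)) = -10*1/42800 - 44113/(-20691) = -1/4280 - 44113*(-1/20691) = -1/4280 + 44113/20691 = 188782949/88557480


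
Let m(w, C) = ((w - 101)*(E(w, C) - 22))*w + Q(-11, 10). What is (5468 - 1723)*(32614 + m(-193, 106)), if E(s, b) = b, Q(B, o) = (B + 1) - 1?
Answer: 17971996595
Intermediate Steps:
Q(B, o) = B (Q(B, o) = (1 + B) - 1 = B)
m(w, C) = -11 + w*(-101 + w)*(-22 + C) (m(w, C) = ((w - 101)*(C - 22))*w - 11 = ((-101 + w)*(-22 + C))*w - 11 = w*(-101 + w)*(-22 + C) - 11 = -11 + w*(-101 + w)*(-22 + C))
(5468 - 1723)*(32614 + m(-193, 106)) = (5468 - 1723)*(32614 + (-11 - 22*(-193)² + 2222*(-193) + 106*(-193)² - 101*106*(-193))) = 3745*(32614 + (-11 - 22*37249 - 428846 + 106*37249 + 2066258)) = 3745*(32614 + (-11 - 819478 - 428846 + 3948394 + 2066258)) = 3745*(32614 + 4766317) = 3745*4798931 = 17971996595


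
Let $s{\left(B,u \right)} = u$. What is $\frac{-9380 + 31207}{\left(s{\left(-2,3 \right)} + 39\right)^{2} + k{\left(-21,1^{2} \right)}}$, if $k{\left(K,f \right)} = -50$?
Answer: $\frac{21827}{1714} \approx 12.735$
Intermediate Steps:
$\frac{-9380 + 31207}{\left(s{\left(-2,3 \right)} + 39\right)^{2} + k{\left(-21,1^{2} \right)}} = \frac{-9380 + 31207}{\left(3 + 39\right)^{2} - 50} = \frac{21827}{42^{2} - 50} = \frac{21827}{1764 - 50} = \frac{21827}{1714}$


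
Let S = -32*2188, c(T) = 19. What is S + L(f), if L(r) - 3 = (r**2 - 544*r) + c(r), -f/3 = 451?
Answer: 2496647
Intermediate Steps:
f = -1353 (f = -3*451 = -1353)
L(r) = 22 + r**2 - 544*r (L(r) = 3 + ((r**2 - 544*r) + 19) = 3 + (19 + r**2 - 544*r) = 22 + r**2 - 544*r)
S = -70016
S + L(f) = -70016 + (22 + (-1353)**2 - 544*(-1353)) = -70016 + (22 + 1830609 + 736032) = -70016 + 2566663 = 2496647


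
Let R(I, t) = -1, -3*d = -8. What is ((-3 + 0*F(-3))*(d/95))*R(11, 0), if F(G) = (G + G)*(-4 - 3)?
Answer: 8/95 ≈ 0.084211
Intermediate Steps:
d = 8/3 (d = -⅓*(-8) = 8/3 ≈ 2.6667)
F(G) = -14*G (F(G) = (2*G)*(-7) = -14*G)
((-3 + 0*F(-3))*(d/95))*R(11, 0) = ((-3 + 0*(-14*(-3)))*((8/3)/95))*(-1) = ((-3 + 0*42)*((8/3)*(1/95)))*(-1) = ((-3 + 0)*(8/285))*(-1) = -3*8/285*(-1) = -8/95*(-1) = 8/95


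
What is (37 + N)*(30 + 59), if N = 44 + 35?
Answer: 10324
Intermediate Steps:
N = 79
(37 + N)*(30 + 59) = (37 + 79)*(30 + 59) = 116*89 = 10324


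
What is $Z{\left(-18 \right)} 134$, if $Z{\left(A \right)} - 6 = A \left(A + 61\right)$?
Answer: $-102912$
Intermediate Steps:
$Z{\left(A \right)} = 6 + A \left(61 + A\right)$ ($Z{\left(A \right)} = 6 + A \left(A + 61\right) = 6 + A \left(61 + A\right)$)
$Z{\left(-18 \right)} 134 = \left(6 + \left(-18\right)^{2} + 61 \left(-18\right)\right) 134 = \left(6 + 324 - 1098\right) 134 = \left(-768\right) 134 = -102912$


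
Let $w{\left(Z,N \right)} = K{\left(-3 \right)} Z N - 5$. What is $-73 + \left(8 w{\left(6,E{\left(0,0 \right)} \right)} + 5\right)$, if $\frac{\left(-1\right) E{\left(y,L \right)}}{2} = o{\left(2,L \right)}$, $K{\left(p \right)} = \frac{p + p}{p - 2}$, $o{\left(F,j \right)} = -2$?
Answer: $\frac{612}{5} \approx 122.4$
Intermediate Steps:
$K{\left(p \right)} = \frac{2 p}{-2 + p}$
$E{\left(y,L \right)} = 4$ ($E{\left(y,L \right)} = \left(-2\right) \left(-2\right) = 4$)
$w{\left(Z,N \right)} = -5 + \frac{6 N Z}{5}$ ($w{\left(Z,N \right)} = 2 \left(-3\right) \frac{1}{-2 - 3} Z N - 5 = 2 \left(-3\right) \frac{1}{-5} Z N - 5 = 2 \left(-3\right) \left(- \frac{1}{5}\right) Z N - 5 = \frac{6 Z}{5} N - 5 = \frac{6 N Z}{5} - 5 = -5 + \frac{6 N Z}{5}$)
$-73 + \left(8 w{\left(6,E{\left(0,0 \right)} \right)} + 5\right) = -73 + \left(8 \left(-5 + \frac{6}{5} \cdot 4 \cdot 6\right) + 5\right) = -73 + \left(8 \left(-5 + \frac{144}{5}\right) + 5\right) = -73 + \left(8 \cdot \frac{119}{5} + 5\right) = -73 + \left(\frac{952}{5} + 5\right) = -73 + \frac{977}{5} = \frac{612}{5}$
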